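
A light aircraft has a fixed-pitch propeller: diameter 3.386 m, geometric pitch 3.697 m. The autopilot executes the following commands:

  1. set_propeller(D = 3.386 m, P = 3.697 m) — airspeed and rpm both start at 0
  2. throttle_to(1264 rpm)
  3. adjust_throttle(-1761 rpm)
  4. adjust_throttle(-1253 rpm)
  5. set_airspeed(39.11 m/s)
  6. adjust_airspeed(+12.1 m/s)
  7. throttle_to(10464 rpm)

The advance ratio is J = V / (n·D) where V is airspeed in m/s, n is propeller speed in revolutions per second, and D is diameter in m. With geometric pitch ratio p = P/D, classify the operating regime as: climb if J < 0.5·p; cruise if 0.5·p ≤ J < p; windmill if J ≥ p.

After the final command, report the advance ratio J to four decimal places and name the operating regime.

J = 0.0867, regime = climb

set_propeller: D = 3.386 m, P = 3.697 m (p = P/D = 1.091849); state ← (V=0, rpm=0)
throttle_to(1264): rpm ← 1264
adjust_throttle(-1761): rpm ← 1264 -1761 = -497
adjust_throttle(-1253): rpm ← -497 -1253 = -1750
set_airspeed(39.11): V ← 39.11 m/s
adjust_airspeed(+12.1): V ← 39.11 +12.1 = 51.21 m/s
throttle_to(10464): rpm ← 10464
final state: V = 51.21 m/s, rpm = 10464 → n = rpm/60 = 174.400000 rev/s
J = V / (n·D) = 51.21 / (174.400000 × 3.386) = 0.086720
regime bands: climb J<0.5459 | cruise [0.5459, 1.0918) | windmill J≥1.0918
J = 0.0867 → climb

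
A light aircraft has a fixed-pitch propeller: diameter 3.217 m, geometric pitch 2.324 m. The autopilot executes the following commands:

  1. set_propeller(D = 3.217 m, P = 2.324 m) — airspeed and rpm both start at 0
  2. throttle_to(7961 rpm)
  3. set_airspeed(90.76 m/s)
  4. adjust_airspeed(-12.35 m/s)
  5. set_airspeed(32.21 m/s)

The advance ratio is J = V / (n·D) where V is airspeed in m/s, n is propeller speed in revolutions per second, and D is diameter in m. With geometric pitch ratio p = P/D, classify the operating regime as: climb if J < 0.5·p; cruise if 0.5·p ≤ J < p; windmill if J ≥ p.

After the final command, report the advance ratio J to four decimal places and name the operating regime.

J = 0.0755, regime = climb

set_propeller: D = 3.217 m, P = 2.324 m (p = P/D = 0.722412); state ← (V=0, rpm=0)
throttle_to(7961): rpm ← 7961
set_airspeed(90.76): V ← 90.76 m/s
adjust_airspeed(-12.35): V ← 90.76 -12.35 = 78.41 m/s
set_airspeed(32.21): V ← 32.21 m/s
final state: V = 32.21 m/s, rpm = 7961 → n = rpm/60 = 132.683333 rev/s
J = V / (n·D) = 32.21 / (132.683333 × 3.217) = 0.075461
regime bands: climb J<0.3612 | cruise [0.3612, 0.7224) | windmill J≥0.7224
J = 0.0755 → climb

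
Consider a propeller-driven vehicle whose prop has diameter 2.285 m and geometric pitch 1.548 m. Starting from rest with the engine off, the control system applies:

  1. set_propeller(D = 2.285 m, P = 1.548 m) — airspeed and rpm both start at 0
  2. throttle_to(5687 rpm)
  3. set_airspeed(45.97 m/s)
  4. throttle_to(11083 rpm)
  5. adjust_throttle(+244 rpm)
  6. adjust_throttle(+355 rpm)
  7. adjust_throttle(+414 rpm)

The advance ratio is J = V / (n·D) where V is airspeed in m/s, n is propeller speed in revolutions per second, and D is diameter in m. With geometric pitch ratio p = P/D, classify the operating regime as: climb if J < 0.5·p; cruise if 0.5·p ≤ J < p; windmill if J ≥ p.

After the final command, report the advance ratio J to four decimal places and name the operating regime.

J = 0.0998, regime = climb

set_propeller: D = 2.285 m, P = 1.548 m (p = P/D = 0.677462); state ← (V=0, rpm=0)
throttle_to(5687): rpm ← 5687
set_airspeed(45.97): V ← 45.97 m/s
throttle_to(11083): rpm ← 11083
adjust_throttle(+244): rpm ← 11083 +244 = 11327
adjust_throttle(+355): rpm ← 11327 +355 = 11682
adjust_throttle(+414): rpm ← 11682 +414 = 12096
final state: V = 45.97 m/s, rpm = 12096 → n = rpm/60 = 201.600000 rev/s
J = V / (n·D) = 45.97 / (201.600000 × 2.285) = 0.099792
regime bands: climb J<0.3387 | cruise [0.3387, 0.6775) | windmill J≥0.6775
J = 0.0998 → climb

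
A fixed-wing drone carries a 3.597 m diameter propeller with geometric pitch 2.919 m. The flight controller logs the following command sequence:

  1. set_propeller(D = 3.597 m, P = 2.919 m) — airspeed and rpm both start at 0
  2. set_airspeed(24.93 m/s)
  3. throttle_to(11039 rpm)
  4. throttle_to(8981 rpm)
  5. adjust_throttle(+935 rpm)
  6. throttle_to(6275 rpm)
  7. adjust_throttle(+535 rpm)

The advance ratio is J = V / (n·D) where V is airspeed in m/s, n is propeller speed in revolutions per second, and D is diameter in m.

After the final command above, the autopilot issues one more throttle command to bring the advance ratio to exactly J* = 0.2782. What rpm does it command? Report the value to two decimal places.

rpm = 1494.78

set_propeller: D = 3.597 m, P = 2.919 m (p = P/D = 0.811510); state ← (V=0, rpm=0)
set_airspeed(24.93): V ← 24.93 m/s
throttle_to(11039): rpm ← 11039
throttle_to(8981): rpm ← 8981
adjust_throttle(+935): rpm ← 8981 +935 = 9916
throttle_to(6275): rpm ← 6275
adjust_throttle(+535): rpm ← 6275 +535 = 6810
final state: V = 24.93 m/s, rpm = 6810 → n = rpm/60 = 113.500000 rev/s
target J* = 0.2782; solve J* = V/(n·D) for n: n = V/(J*·D) = 24.93/(0.2782 × 3.597) = 24.912925 rev/s
rpm = 60·n = 1494.775481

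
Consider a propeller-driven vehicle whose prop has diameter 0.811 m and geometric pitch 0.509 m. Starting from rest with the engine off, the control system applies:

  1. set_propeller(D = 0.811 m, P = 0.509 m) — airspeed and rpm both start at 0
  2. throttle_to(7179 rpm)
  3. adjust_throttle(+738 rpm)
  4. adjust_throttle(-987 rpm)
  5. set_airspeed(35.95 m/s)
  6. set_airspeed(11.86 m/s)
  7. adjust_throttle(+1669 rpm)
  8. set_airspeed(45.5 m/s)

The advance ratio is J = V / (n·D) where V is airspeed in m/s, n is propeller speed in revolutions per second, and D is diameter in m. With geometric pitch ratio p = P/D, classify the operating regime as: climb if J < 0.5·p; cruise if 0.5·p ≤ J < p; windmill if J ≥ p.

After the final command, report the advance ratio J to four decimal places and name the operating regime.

J = 0.3915, regime = cruise

set_propeller: D = 0.811 m, P = 0.509 m (p = P/D = 0.627620); state ← (V=0, rpm=0)
throttle_to(7179): rpm ← 7179
adjust_throttle(+738): rpm ← 7179 +738 = 7917
adjust_throttle(-987): rpm ← 7917 -987 = 6930
set_airspeed(35.95): V ← 35.95 m/s
set_airspeed(11.86): V ← 11.86 m/s
adjust_throttle(+1669): rpm ← 6930 +1669 = 8599
set_airspeed(45.5): V ← 45.5 m/s
final state: V = 45.5 m/s, rpm = 8599 → n = rpm/60 = 143.316667 rev/s
J = V / (n·D) = 45.5 / (143.316667 × 0.811) = 0.391466
regime bands: climb J<0.3138 | cruise [0.3138, 0.6276) | windmill J≥0.6276
J = 0.3915 → cruise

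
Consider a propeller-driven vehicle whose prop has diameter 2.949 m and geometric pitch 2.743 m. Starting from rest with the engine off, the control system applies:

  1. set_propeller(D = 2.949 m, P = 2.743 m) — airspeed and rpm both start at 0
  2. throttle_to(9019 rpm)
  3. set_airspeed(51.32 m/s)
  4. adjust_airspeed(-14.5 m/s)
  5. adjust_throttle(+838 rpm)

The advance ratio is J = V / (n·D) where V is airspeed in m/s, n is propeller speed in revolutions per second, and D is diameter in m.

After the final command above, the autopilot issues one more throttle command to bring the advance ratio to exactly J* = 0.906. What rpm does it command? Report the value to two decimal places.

set_propeller: D = 2.949 m, P = 2.743 m (p = P/D = 0.930146); state ← (V=0, rpm=0)
throttle_to(9019): rpm ← 9019
set_airspeed(51.32): V ← 51.32 m/s
adjust_airspeed(-14.5): V ← 51.32 -14.5 = 36.82 m/s
adjust_throttle(+838): rpm ← 9019 +838 = 9857
final state: V = 36.82 m/s, rpm = 9857 → n = rpm/60 = 164.283333 rev/s
target J* = 0.906; solve J* = V/(n·D) for n: n = V/(J*·D) = 36.82/(0.906 × 2.949) = 13.781003 rev/s
rpm = 60·n = 826.860155

rpm = 826.86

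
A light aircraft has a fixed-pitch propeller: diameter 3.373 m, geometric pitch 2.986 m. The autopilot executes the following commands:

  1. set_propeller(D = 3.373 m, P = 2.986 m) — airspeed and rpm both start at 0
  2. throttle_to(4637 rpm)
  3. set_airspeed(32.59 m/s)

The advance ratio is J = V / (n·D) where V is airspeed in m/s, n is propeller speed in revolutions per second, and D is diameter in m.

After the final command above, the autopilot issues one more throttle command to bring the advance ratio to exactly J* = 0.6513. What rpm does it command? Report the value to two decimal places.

set_propeller: D = 3.373 m, P = 2.986 m (p = P/D = 0.885265); state ← (V=0, rpm=0)
throttle_to(4637): rpm ← 4637
set_airspeed(32.59): V ← 32.59 m/s
final state: V = 32.59 m/s, rpm = 4637 → n = rpm/60 = 77.283333 rev/s
target J* = 0.6513; solve J* = V/(n·D) for n: n = V/(J*·D) = 32.59/(0.6513 × 3.373) = 14.834979 rev/s
rpm = 60·n = 890.098751

rpm = 890.10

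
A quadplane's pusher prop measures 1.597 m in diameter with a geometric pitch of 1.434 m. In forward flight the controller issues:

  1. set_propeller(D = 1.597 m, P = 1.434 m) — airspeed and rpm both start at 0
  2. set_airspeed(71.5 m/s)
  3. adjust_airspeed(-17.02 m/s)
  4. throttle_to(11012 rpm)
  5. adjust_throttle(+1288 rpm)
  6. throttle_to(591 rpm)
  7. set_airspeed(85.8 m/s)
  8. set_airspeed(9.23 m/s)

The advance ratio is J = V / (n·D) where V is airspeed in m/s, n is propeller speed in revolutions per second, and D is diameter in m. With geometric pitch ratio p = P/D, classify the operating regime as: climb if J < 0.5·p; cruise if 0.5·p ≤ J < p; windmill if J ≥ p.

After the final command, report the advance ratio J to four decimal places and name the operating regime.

J = 0.5868, regime = cruise

set_propeller: D = 1.597 m, P = 1.434 m (p = P/D = 0.897934); state ← (V=0, rpm=0)
set_airspeed(71.5): V ← 71.5 m/s
adjust_airspeed(-17.02): V ← 71.5 -17.02 = 54.48 m/s
throttle_to(11012): rpm ← 11012
adjust_throttle(+1288): rpm ← 11012 +1288 = 12300
throttle_to(591): rpm ← 591
set_airspeed(85.8): V ← 85.8 m/s
set_airspeed(9.23): V ← 9.23 m/s
final state: V = 9.23 m/s, rpm = 591 → n = rpm/60 = 9.850000 rev/s
J = V / (n·D) = 9.23 / (9.850000 × 1.597) = 0.586760
regime bands: climb J<0.4490 | cruise [0.4490, 0.8979) | windmill J≥0.8979
J = 0.5868 → cruise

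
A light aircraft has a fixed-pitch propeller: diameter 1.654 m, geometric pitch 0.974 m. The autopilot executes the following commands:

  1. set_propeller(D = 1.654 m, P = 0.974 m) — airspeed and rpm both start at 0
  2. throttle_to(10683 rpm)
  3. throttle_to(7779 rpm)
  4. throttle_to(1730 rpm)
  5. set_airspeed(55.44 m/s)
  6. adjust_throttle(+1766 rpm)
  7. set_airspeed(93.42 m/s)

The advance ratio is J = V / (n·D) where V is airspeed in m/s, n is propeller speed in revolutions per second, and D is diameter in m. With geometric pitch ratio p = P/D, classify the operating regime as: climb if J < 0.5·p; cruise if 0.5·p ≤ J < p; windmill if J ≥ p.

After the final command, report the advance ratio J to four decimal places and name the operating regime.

J = 0.9694, regime = windmill

set_propeller: D = 1.654 m, P = 0.974 m (p = P/D = 0.588875); state ← (V=0, rpm=0)
throttle_to(10683): rpm ← 10683
throttle_to(7779): rpm ← 7779
throttle_to(1730): rpm ← 1730
set_airspeed(55.44): V ← 55.44 m/s
adjust_throttle(+1766): rpm ← 1730 +1766 = 3496
set_airspeed(93.42): V ← 93.42 m/s
final state: V = 93.42 m/s, rpm = 3496 → n = rpm/60 = 58.266667 rev/s
J = V / (n·D) = 93.42 / (58.266667 × 1.654) = 0.969358
regime bands: climb J<0.2944 | cruise [0.2944, 0.5889) | windmill J≥0.5889
J = 0.9694 → windmill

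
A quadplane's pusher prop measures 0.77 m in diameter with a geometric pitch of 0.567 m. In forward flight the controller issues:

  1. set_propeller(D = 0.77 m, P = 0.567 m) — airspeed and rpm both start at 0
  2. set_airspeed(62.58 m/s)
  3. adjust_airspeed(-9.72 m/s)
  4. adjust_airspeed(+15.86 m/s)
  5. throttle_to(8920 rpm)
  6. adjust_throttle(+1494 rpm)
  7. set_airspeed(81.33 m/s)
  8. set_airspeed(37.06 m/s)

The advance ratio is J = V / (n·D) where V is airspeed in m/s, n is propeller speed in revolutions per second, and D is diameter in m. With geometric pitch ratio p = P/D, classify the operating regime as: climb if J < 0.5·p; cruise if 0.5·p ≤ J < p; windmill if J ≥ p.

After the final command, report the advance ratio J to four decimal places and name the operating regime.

set_propeller: D = 0.77 m, P = 0.567 m (p = P/D = 0.736364); state ← (V=0, rpm=0)
set_airspeed(62.58): V ← 62.58 m/s
adjust_airspeed(-9.72): V ← 62.58 -9.72 = 52.86 m/s
adjust_airspeed(+15.86): V ← 52.86 +15.86 = 68.72 m/s
throttle_to(8920): rpm ← 8920
adjust_throttle(+1494): rpm ← 8920 +1494 = 10414
set_airspeed(81.33): V ← 81.33 m/s
set_airspeed(37.06): V ← 37.06 m/s
final state: V = 37.06 m/s, rpm = 10414 → n = rpm/60 = 173.566667 rev/s
J = V / (n·D) = 37.06 / (173.566667 × 0.77) = 0.277299
regime bands: climb J<0.3682 | cruise [0.3682, 0.7364) | windmill J≥0.7364
J = 0.2773 → climb

J = 0.2773, regime = climb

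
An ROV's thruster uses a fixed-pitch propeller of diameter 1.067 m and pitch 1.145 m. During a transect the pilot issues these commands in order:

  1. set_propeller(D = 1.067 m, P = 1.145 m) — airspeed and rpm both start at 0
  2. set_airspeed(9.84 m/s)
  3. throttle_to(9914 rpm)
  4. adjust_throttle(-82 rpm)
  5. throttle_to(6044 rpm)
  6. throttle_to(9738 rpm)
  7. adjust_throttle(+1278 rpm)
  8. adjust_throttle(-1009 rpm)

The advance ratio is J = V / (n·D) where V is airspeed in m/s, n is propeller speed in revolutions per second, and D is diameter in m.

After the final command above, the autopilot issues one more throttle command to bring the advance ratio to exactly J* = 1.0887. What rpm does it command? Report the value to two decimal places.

set_propeller: D = 1.067 m, P = 1.145 m (p = P/D = 1.073102); state ← (V=0, rpm=0)
set_airspeed(9.84): V ← 9.84 m/s
throttle_to(9914): rpm ← 9914
adjust_throttle(-82): rpm ← 9914 -82 = 9832
throttle_to(6044): rpm ← 6044
throttle_to(9738): rpm ← 9738
adjust_throttle(+1278): rpm ← 9738 +1278 = 11016
adjust_throttle(-1009): rpm ← 11016 -1009 = 10007
final state: V = 9.84 m/s, rpm = 10007 → n = rpm/60 = 166.783333 rev/s
target J* = 1.0887; solve J* = V/(n·D) for n: n = V/(J*·D) = 9.84/(1.0887 × 1.067) = 8.470762 rev/s
rpm = 60·n = 508.245692

rpm = 508.25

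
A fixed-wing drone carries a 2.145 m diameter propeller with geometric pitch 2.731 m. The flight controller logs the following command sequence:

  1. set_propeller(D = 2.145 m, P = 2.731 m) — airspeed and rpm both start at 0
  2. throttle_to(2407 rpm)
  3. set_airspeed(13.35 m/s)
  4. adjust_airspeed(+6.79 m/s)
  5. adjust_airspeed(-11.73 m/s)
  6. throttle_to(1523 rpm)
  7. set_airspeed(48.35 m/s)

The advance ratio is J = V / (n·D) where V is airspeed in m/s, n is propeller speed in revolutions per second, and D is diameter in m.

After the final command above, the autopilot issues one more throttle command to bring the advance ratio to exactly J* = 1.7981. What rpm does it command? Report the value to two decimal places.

set_propeller: D = 2.145 m, P = 2.731 m (p = P/D = 1.273193); state ← (V=0, rpm=0)
throttle_to(2407): rpm ← 2407
set_airspeed(13.35): V ← 13.35 m/s
adjust_airspeed(+6.79): V ← 13.35 +6.79 = 20.14 m/s
adjust_airspeed(-11.73): V ← 20.14 -11.73 = 8.41 m/s
throttle_to(1523): rpm ← 1523
set_airspeed(48.35): V ← 48.35 m/s
final state: V = 48.35 m/s, rpm = 1523 → n = rpm/60 = 25.383333 rev/s
target J* = 1.7981; solve J* = V/(n·D) for n: n = V/(J*·D) = 48.35/(1.7981 × 2.145) = 12.535895 rev/s
rpm = 60·n = 752.153691

rpm = 752.15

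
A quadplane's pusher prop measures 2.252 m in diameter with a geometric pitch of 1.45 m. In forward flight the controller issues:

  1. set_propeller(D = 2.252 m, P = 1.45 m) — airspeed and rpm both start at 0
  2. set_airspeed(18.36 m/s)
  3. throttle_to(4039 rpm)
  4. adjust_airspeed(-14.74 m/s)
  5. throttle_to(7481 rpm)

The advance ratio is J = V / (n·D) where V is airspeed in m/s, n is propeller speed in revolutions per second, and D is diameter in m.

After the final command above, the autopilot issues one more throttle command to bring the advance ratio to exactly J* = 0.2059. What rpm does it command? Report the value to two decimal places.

rpm = 468.42

set_propeller: D = 2.252 m, P = 1.45 m (p = P/D = 0.643872); state ← (V=0, rpm=0)
set_airspeed(18.36): V ← 18.36 m/s
throttle_to(4039): rpm ← 4039
adjust_airspeed(-14.74): V ← 18.36 -14.74 = 3.62 m/s
throttle_to(7481): rpm ← 7481
final state: V = 3.62 m/s, rpm = 7481 → n = rpm/60 = 124.683333 rev/s
target J* = 0.2059; solve J* = V/(n·D) for n: n = V/(J*·D) = 3.62/(0.2059 × 2.252) = 7.806994 rev/s
rpm = 60·n = 468.419632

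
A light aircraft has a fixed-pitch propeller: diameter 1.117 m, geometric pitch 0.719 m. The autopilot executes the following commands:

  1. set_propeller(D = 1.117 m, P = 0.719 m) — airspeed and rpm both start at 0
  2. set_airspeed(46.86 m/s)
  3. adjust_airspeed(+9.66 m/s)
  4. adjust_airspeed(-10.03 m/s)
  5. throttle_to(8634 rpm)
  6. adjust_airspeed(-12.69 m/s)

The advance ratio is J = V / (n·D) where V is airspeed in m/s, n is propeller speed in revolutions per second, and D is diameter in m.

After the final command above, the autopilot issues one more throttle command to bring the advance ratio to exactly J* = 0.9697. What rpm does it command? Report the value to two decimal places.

rpm = 1872.31

set_propeller: D = 1.117 m, P = 0.719 m (p = P/D = 0.643688); state ← (V=0, rpm=0)
set_airspeed(46.86): V ← 46.86 m/s
adjust_airspeed(+9.66): V ← 46.86 +9.66 = 56.52 m/s
adjust_airspeed(-10.03): V ← 56.52 -10.03 = 46.49 m/s
throttle_to(8634): rpm ← 8634
adjust_airspeed(-12.69): V ← 46.49 -12.69 = 33.8 m/s
final state: V = 33.8 m/s, rpm = 8634 → n = rpm/60 = 143.900000 rev/s
target J* = 0.9697; solve J* = V/(n·D) for n: n = V/(J*·D) = 33.8/(0.9697 × 1.117) = 31.205140 rev/s
rpm = 60·n = 1872.308384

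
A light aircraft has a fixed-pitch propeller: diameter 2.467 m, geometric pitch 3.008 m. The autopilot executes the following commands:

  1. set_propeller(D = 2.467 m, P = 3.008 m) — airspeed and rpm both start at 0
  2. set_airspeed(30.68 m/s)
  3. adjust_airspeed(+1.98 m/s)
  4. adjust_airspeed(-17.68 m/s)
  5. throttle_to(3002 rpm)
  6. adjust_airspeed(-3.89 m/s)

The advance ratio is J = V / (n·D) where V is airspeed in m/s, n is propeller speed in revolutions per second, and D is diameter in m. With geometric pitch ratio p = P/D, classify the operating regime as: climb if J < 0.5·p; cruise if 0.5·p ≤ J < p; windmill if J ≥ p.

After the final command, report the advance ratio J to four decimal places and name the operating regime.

set_propeller: D = 2.467 m, P = 3.008 m (p = P/D = 1.219295); state ← (V=0, rpm=0)
set_airspeed(30.68): V ← 30.68 m/s
adjust_airspeed(+1.98): V ← 30.68 +1.98 = 32.66 m/s
adjust_airspeed(-17.68): V ← 32.66 -17.68 = 14.98 m/s
throttle_to(3002): rpm ← 3002
adjust_airspeed(-3.89): V ← 14.98 -3.89 = 11.09 m/s
final state: V = 11.09 m/s, rpm = 3002 → n = rpm/60 = 50.033333 rev/s
J = V / (n·D) = 11.09 / (50.033333 × 2.467) = 0.089847
regime bands: climb J<0.6096 | cruise [0.6096, 1.2193) | windmill J≥1.2193
J = 0.0898 → climb

J = 0.0898, regime = climb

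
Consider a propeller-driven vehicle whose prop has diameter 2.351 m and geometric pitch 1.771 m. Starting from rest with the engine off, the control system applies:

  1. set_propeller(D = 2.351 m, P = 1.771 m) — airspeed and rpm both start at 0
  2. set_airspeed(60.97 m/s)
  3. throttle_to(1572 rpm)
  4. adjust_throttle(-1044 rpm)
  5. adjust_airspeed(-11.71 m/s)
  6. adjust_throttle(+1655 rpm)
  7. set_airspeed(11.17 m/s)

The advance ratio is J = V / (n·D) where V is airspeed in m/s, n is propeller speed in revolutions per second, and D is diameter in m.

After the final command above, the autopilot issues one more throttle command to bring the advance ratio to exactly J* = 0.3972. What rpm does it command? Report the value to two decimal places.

set_propeller: D = 2.351 m, P = 1.771 m (p = P/D = 0.753296); state ← (V=0, rpm=0)
set_airspeed(60.97): V ← 60.97 m/s
throttle_to(1572): rpm ← 1572
adjust_throttle(-1044): rpm ← 1572 -1044 = 528
adjust_airspeed(-11.71): V ← 60.97 -11.71 = 49.26 m/s
adjust_throttle(+1655): rpm ← 528 +1655 = 2183
set_airspeed(11.17): V ← 11.17 m/s
final state: V = 11.17 m/s, rpm = 2183 → n = rpm/60 = 36.383333 rev/s
target J* = 0.3972; solve J* = V/(n·D) for n: n = V/(J*·D) = 11.17/(0.3972 × 2.351) = 11.961656 rev/s
rpm = 60·n = 717.699353

rpm = 717.70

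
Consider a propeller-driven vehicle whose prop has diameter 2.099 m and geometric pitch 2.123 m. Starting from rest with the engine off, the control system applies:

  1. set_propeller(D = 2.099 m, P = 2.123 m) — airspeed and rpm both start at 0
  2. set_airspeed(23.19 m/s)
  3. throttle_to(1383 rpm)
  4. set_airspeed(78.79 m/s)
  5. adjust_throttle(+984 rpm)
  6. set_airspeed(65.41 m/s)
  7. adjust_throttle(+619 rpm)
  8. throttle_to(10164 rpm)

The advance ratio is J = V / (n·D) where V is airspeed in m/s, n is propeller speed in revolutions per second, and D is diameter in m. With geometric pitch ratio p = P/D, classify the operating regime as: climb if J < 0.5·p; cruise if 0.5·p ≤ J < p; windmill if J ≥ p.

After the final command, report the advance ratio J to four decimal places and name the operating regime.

set_propeller: D = 2.099 m, P = 2.123 m (p = P/D = 1.011434); state ← (V=0, rpm=0)
set_airspeed(23.19): V ← 23.19 m/s
throttle_to(1383): rpm ← 1383
set_airspeed(78.79): V ← 78.79 m/s
adjust_throttle(+984): rpm ← 1383 +984 = 2367
set_airspeed(65.41): V ← 65.41 m/s
adjust_throttle(+619): rpm ← 2367 +619 = 2986
throttle_to(10164): rpm ← 10164
final state: V = 65.41 m/s, rpm = 10164 → n = rpm/60 = 169.400000 rev/s
J = V / (n·D) = 65.41 / (169.400000 × 2.099) = 0.183958
regime bands: climb J<0.5057 | cruise [0.5057, 1.0114) | windmill J≥1.0114
J = 0.1840 → climb

J = 0.1840, regime = climb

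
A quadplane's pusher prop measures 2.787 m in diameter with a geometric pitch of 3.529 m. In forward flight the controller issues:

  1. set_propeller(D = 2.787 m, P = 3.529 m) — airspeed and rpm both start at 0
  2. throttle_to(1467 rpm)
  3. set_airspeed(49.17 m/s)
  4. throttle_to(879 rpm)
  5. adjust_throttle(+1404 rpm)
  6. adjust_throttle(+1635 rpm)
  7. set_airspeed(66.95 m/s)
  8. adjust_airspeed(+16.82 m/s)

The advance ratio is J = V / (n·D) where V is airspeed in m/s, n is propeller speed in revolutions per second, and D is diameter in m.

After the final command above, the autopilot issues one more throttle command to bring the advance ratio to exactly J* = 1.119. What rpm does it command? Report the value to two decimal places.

set_propeller: D = 2.787 m, P = 3.529 m (p = P/D = 1.266236); state ← (V=0, rpm=0)
throttle_to(1467): rpm ← 1467
set_airspeed(49.17): V ← 49.17 m/s
throttle_to(879): rpm ← 879
adjust_throttle(+1404): rpm ← 879 +1404 = 2283
adjust_throttle(+1635): rpm ← 2283 +1635 = 3918
set_airspeed(66.95): V ← 66.95 m/s
adjust_airspeed(+16.82): V ← 66.95 +16.82 = 83.77 m/s
final state: V = 83.77 m/s, rpm = 3918 → n = rpm/60 = 65.300000 rev/s
target J* = 1.119; solve J* = V/(n·D) for n: n = V/(J*·D) = 83.77/(1.119 × 2.787) = 26.860956 rev/s
rpm = 60·n = 1611.657341

rpm = 1611.66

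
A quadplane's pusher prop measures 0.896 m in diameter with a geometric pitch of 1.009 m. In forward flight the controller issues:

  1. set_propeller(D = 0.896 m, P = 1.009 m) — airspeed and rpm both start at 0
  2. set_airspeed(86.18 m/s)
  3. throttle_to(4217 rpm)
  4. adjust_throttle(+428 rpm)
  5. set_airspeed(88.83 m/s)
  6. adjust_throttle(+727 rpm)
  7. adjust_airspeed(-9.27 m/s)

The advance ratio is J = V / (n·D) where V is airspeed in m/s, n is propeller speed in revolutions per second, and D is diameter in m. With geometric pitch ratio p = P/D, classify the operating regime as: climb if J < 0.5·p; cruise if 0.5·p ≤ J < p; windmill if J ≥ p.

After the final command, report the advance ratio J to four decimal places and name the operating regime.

J = 0.9917, regime = cruise

set_propeller: D = 0.896 m, P = 1.009 m (p = P/D = 1.126116); state ← (V=0, rpm=0)
set_airspeed(86.18): V ← 86.18 m/s
throttle_to(4217): rpm ← 4217
adjust_throttle(+428): rpm ← 4217 +428 = 4645
set_airspeed(88.83): V ← 88.83 m/s
adjust_throttle(+727): rpm ← 4645 +727 = 5372
adjust_airspeed(-9.27): V ← 88.83 -9.27 = 79.56 m/s
final state: V = 79.56 m/s, rpm = 5372 → n = rpm/60 = 89.533333 rev/s
J = V / (n·D) = 79.56 / (89.533333 × 0.896) = 0.991750
regime bands: climb J<0.5631 | cruise [0.5631, 1.1261) | windmill J≥1.1261
J = 0.9917 → cruise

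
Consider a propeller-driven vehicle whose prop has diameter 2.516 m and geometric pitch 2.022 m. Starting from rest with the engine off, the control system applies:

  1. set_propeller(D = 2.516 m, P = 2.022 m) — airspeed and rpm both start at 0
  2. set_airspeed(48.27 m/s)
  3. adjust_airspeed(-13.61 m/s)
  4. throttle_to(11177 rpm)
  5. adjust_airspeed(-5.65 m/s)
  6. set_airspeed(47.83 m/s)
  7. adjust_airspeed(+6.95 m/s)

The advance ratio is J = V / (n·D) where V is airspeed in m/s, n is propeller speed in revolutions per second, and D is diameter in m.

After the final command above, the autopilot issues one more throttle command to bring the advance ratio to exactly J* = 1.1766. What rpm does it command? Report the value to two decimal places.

set_propeller: D = 2.516 m, P = 2.022 m (p = P/D = 0.803657); state ← (V=0, rpm=0)
set_airspeed(48.27): V ← 48.27 m/s
adjust_airspeed(-13.61): V ← 48.27 -13.61 = 34.66 m/s
throttle_to(11177): rpm ← 11177
adjust_airspeed(-5.65): V ← 34.66 -5.65 = 29.01 m/s
set_airspeed(47.83): V ← 47.83 m/s
adjust_airspeed(+6.95): V ← 47.83 +6.95 = 54.78 m/s
final state: V = 54.78 m/s, rpm = 11177 → n = rpm/60 = 186.283333 rev/s
target J* = 1.1766; solve J* = V/(n·D) for n: n = V/(J*·D) = 54.78/(1.1766 × 2.516) = 18.504721 rev/s
rpm = 60·n = 1110.283274

rpm = 1110.28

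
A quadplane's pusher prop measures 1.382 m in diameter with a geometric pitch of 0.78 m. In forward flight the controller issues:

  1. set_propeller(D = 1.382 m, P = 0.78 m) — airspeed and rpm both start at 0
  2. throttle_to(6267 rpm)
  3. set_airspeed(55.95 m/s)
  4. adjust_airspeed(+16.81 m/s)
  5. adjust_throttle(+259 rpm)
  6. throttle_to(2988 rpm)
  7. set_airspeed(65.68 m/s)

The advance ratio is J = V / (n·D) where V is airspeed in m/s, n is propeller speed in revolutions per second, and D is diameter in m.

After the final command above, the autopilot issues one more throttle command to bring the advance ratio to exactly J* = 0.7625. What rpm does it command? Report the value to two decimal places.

rpm = 3739.70

set_propeller: D = 1.382 m, P = 0.78 m (p = P/D = 0.564399); state ← (V=0, rpm=0)
throttle_to(6267): rpm ← 6267
set_airspeed(55.95): V ← 55.95 m/s
adjust_airspeed(+16.81): V ← 55.95 +16.81 = 72.76 m/s
adjust_throttle(+259): rpm ← 6267 +259 = 6526
throttle_to(2988): rpm ← 2988
set_airspeed(65.68): V ← 65.68 m/s
final state: V = 65.68 m/s, rpm = 2988 → n = rpm/60 = 49.800000 rev/s
target J* = 0.7625; solve J* = V/(n·D) for n: n = V/(J*·D) = 65.68/(0.7625 × 1.382) = 62.328296 rev/s
rpm = 60·n = 3739.697753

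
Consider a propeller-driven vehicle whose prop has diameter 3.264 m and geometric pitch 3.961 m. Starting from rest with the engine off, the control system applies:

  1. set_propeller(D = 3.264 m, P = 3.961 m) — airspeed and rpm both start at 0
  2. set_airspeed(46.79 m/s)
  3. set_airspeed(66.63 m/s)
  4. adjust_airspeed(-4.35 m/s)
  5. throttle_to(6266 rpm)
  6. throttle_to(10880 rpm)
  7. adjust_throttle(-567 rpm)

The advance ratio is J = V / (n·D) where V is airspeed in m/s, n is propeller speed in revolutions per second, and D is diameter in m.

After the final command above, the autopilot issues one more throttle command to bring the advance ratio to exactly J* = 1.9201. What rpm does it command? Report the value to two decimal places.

rpm = 596.25

set_propeller: D = 3.264 m, P = 3.961 m (p = P/D = 1.213542); state ← (V=0, rpm=0)
set_airspeed(46.79): V ← 46.79 m/s
set_airspeed(66.63): V ← 66.63 m/s
adjust_airspeed(-4.35): V ← 66.63 -4.35 = 62.28 m/s
throttle_to(6266): rpm ← 6266
throttle_to(10880): rpm ← 10880
adjust_throttle(-567): rpm ← 10880 -567 = 10313
final state: V = 62.28 m/s, rpm = 10313 → n = rpm/60 = 171.883333 rev/s
target J* = 1.9201; solve J* = V/(n·D) for n: n = V/(J*·D) = 62.28/(1.9201 × 3.264) = 9.937442 rev/s
rpm = 60·n = 596.246519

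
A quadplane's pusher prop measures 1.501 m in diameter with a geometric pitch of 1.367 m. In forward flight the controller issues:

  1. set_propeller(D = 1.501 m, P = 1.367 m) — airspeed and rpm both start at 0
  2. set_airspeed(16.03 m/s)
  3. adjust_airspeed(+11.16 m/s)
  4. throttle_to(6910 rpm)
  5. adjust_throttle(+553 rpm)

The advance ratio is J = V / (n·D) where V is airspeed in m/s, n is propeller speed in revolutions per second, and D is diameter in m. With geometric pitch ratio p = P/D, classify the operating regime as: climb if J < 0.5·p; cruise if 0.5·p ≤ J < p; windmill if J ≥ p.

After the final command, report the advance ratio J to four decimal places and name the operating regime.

J = 0.1456, regime = climb

set_propeller: D = 1.501 m, P = 1.367 m (p = P/D = 0.910726); state ← (V=0, rpm=0)
set_airspeed(16.03): V ← 16.03 m/s
adjust_airspeed(+11.16): V ← 16.03 +11.16 = 27.19 m/s
throttle_to(6910): rpm ← 6910
adjust_throttle(+553): rpm ← 6910 +553 = 7463
final state: V = 27.19 m/s, rpm = 7463 → n = rpm/60 = 124.383333 rev/s
J = V / (n·D) = 27.19 / (124.383333 × 1.501) = 0.145635
regime bands: climb J<0.4554 | cruise [0.4554, 0.9107) | windmill J≥0.9107
J = 0.1456 → climb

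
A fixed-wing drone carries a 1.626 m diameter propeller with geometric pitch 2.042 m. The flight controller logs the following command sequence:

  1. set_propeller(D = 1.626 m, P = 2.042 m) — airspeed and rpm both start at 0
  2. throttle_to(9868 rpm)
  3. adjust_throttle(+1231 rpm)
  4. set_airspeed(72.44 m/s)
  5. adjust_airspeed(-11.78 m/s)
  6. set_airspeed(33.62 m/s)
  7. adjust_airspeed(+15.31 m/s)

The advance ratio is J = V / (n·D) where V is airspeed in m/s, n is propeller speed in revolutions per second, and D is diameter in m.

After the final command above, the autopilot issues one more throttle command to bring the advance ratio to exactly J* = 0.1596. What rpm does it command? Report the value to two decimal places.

set_propeller: D = 1.626 m, P = 2.042 m (p = P/D = 1.255843); state ← (V=0, rpm=0)
throttle_to(9868): rpm ← 9868
adjust_throttle(+1231): rpm ← 9868 +1231 = 11099
set_airspeed(72.44): V ← 72.44 m/s
adjust_airspeed(-11.78): V ← 72.44 -11.78 = 60.66 m/s
set_airspeed(33.62): V ← 33.62 m/s
adjust_airspeed(+15.31): V ← 33.62 +15.31 = 48.93 m/s
final state: V = 48.93 m/s, rpm = 11099 → n = rpm/60 = 184.983333 rev/s
target J* = 0.1596; solve J* = V/(n·D) for n: n = V/(J*·D) = 48.93/(0.1596 × 1.626) = 188.547938 rev/s
rpm = 60·n = 11312.876287

rpm = 11312.88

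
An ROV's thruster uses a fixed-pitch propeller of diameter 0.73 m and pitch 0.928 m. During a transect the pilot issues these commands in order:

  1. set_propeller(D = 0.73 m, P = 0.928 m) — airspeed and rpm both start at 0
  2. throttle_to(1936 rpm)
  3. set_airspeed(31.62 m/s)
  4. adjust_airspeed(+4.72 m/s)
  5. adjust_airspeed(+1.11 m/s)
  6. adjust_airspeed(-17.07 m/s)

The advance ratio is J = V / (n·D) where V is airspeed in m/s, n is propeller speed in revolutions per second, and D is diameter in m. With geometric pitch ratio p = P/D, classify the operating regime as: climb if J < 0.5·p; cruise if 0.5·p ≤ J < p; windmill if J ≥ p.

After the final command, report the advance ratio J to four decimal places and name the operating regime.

J = 0.8652, regime = cruise

set_propeller: D = 0.73 m, P = 0.928 m (p = P/D = 1.271233); state ← (V=0, rpm=0)
throttle_to(1936): rpm ← 1936
set_airspeed(31.62): V ← 31.62 m/s
adjust_airspeed(+4.72): V ← 31.62 +4.72 = 36.34 m/s
adjust_airspeed(+1.11): V ← 36.34 +1.11 = 37.45 m/s
adjust_airspeed(-17.07): V ← 37.45 -17.07 = 20.38 m/s
final state: V = 20.38 m/s, rpm = 1936 → n = rpm/60 = 32.266667 rev/s
J = V / (n·D) = 20.38 / (32.266667 × 0.73) = 0.865221
regime bands: climb J<0.6356 | cruise [0.6356, 1.2712) | windmill J≥1.2712
J = 0.8652 → cruise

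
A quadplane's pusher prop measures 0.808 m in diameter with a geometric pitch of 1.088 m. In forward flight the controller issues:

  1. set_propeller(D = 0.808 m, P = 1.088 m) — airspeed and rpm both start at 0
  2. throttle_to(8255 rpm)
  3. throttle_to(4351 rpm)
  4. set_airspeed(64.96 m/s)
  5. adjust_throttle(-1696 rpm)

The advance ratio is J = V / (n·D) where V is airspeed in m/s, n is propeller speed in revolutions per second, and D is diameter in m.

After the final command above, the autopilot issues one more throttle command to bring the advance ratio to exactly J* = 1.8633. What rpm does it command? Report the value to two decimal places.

set_propeller: D = 0.808 m, P = 1.088 m (p = P/D = 1.346535); state ← (V=0, rpm=0)
throttle_to(8255): rpm ← 8255
throttle_to(4351): rpm ← 4351
set_airspeed(64.96): V ← 64.96 m/s
adjust_throttle(-1696): rpm ← 4351 -1696 = 2655
final state: V = 64.96 m/s, rpm = 2655 → n = rpm/60 = 44.250000 rev/s
target J* = 1.8633; solve J* = V/(n·D) for n: n = V/(J*·D) = 64.96/(1.8633 × 0.808) = 43.147126 rev/s
rpm = 60·n = 2588.827551

rpm = 2588.83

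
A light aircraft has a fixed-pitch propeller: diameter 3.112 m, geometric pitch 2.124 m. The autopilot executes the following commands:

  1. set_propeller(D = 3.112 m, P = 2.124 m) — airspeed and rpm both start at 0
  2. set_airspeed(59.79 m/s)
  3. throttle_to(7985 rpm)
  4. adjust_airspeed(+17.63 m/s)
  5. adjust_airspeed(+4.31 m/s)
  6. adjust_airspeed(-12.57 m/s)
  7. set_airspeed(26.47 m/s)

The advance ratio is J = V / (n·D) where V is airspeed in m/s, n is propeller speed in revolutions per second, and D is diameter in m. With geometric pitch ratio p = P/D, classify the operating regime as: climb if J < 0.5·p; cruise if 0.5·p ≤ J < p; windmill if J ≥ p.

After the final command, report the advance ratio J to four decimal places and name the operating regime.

J = 0.0639, regime = climb

set_propeller: D = 3.112 m, P = 2.124 m (p = P/D = 0.682519); state ← (V=0, rpm=0)
set_airspeed(59.79): V ← 59.79 m/s
throttle_to(7985): rpm ← 7985
adjust_airspeed(+17.63): V ← 59.79 +17.63 = 77.42 m/s
adjust_airspeed(+4.31): V ← 77.42 +4.31 = 81.73 m/s
adjust_airspeed(-12.57): V ← 81.73 -12.57 = 69.16 m/s
set_airspeed(26.47): V ← 26.47 m/s
final state: V = 26.47 m/s, rpm = 7985 → n = rpm/60 = 133.083333 rev/s
J = V / (n·D) = 26.47 / (133.083333 × 3.112) = 0.063913
regime bands: climb J<0.3413 | cruise [0.3413, 0.6825) | windmill J≥0.6825
J = 0.0639 → climb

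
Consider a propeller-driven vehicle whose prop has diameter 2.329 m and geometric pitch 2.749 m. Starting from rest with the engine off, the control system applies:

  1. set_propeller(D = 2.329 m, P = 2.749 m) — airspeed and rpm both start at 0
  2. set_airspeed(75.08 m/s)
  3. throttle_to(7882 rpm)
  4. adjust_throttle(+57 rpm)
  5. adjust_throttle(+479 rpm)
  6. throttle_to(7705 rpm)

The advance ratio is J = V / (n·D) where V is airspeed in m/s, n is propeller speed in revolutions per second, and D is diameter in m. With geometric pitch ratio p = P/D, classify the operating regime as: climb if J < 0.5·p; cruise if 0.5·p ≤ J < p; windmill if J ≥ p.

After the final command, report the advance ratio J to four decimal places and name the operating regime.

J = 0.2510, regime = climb

set_propeller: D = 2.329 m, P = 2.749 m (p = P/D = 1.180335); state ← (V=0, rpm=0)
set_airspeed(75.08): V ← 75.08 m/s
throttle_to(7882): rpm ← 7882
adjust_throttle(+57): rpm ← 7882 +57 = 7939
adjust_throttle(+479): rpm ← 7939 +479 = 8418
throttle_to(7705): rpm ← 7705
final state: V = 75.08 m/s, rpm = 7705 → n = rpm/60 = 128.416667 rev/s
J = V / (n·D) = 75.08 / (128.416667 × 2.329) = 0.251034
regime bands: climb J<0.5902 | cruise [0.5902, 1.1803) | windmill J≥1.1803
J = 0.2510 → climb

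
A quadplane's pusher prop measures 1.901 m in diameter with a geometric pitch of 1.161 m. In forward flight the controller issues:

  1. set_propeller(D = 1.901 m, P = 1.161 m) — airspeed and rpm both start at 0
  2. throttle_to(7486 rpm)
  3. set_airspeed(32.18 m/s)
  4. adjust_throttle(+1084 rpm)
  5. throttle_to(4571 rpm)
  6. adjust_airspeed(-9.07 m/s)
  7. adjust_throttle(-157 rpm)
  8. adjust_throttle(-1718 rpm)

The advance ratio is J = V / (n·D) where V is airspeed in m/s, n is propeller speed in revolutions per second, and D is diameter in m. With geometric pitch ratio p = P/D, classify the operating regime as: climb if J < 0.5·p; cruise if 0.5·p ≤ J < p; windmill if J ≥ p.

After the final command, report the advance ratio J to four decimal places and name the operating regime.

J = 0.2706, regime = climb

set_propeller: D = 1.901 m, P = 1.161 m (p = P/D = 0.610731); state ← (V=0, rpm=0)
throttle_to(7486): rpm ← 7486
set_airspeed(32.18): V ← 32.18 m/s
adjust_throttle(+1084): rpm ← 7486 +1084 = 8570
throttle_to(4571): rpm ← 4571
adjust_airspeed(-9.07): V ← 32.18 -9.07 = 23.11 m/s
adjust_throttle(-157): rpm ← 4571 -157 = 4414
adjust_throttle(-1718): rpm ← 4414 -1718 = 2696
final state: V = 23.11 m/s, rpm = 2696 → n = rpm/60 = 44.933333 rev/s
J = V / (n·D) = 23.11 / (44.933333 × 1.901) = 0.270551
regime bands: climb J<0.3054 | cruise [0.3054, 0.6107) | windmill J≥0.6107
J = 0.2706 → climb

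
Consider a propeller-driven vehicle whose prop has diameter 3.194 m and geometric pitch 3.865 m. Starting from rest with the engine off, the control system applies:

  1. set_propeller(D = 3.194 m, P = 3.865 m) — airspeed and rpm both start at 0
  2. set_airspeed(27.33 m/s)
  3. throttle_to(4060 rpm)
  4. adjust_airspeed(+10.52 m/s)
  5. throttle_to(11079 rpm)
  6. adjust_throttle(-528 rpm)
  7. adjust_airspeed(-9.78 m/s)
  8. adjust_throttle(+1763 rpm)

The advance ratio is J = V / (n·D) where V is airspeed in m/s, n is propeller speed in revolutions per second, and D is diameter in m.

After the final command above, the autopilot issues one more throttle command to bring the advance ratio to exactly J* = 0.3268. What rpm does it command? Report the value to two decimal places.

rpm = 1613.53

set_propeller: D = 3.194 m, P = 3.865 m (p = P/D = 1.210081); state ← (V=0, rpm=0)
set_airspeed(27.33): V ← 27.33 m/s
throttle_to(4060): rpm ← 4060
adjust_airspeed(+10.52): V ← 27.33 +10.52 = 37.85 m/s
throttle_to(11079): rpm ← 11079
adjust_throttle(-528): rpm ← 11079 -528 = 10551
adjust_airspeed(-9.78): V ← 37.85 -9.78 = 28.07 m/s
adjust_throttle(+1763): rpm ← 10551 +1763 = 12314
final state: V = 28.07 m/s, rpm = 12314 → n = rpm/60 = 205.233333 rev/s
target J* = 0.3268; solve J* = V/(n·D) for n: n = V/(J*·D) = 28.07/(0.3268 × 3.194) = 26.892146 rev/s
rpm = 60·n = 1613.528732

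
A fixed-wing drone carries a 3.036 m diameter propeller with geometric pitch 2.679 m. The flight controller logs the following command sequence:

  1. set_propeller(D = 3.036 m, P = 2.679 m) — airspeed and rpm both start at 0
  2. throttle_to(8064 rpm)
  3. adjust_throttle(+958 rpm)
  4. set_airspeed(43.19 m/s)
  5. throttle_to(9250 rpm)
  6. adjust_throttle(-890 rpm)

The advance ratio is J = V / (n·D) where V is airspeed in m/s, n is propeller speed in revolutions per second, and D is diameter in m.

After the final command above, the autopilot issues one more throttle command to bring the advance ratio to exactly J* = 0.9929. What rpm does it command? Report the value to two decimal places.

rpm = 859.66

set_propeller: D = 3.036 m, P = 2.679 m (p = P/D = 0.882411); state ← (V=0, rpm=0)
throttle_to(8064): rpm ← 8064
adjust_throttle(+958): rpm ← 8064 +958 = 9022
set_airspeed(43.19): V ← 43.19 m/s
throttle_to(9250): rpm ← 9250
adjust_throttle(-890): rpm ← 9250 -890 = 8360
final state: V = 43.19 m/s, rpm = 8360 → n = rpm/60 = 139.333333 rev/s
target J* = 0.9929; solve J* = V/(n·D) for n: n = V/(J*·D) = 43.19/(0.9929 × 3.036) = 14.327682 rev/s
rpm = 60·n = 859.660905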